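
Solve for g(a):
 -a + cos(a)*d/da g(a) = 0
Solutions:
 g(a) = C1 + Integral(a/cos(a), a)


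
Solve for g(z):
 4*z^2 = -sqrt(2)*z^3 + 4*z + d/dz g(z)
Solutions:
 g(z) = C1 + sqrt(2)*z^4/4 + 4*z^3/3 - 2*z^2


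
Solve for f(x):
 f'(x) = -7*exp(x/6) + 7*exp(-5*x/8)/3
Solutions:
 f(x) = C1 - 42*exp(x/6) - 56*exp(-5*x/8)/15


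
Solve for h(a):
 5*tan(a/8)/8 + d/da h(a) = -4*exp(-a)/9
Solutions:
 h(a) = C1 - 5*log(tan(a/8)^2 + 1)/2 + 4*exp(-a)/9


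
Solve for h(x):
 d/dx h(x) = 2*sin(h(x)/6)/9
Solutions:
 -2*x/9 + 3*log(cos(h(x)/6) - 1) - 3*log(cos(h(x)/6) + 1) = C1


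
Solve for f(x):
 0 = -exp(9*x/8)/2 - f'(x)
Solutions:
 f(x) = C1 - 4*exp(9*x/8)/9


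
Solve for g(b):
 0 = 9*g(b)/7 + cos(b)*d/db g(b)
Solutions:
 g(b) = C1*(sin(b) - 1)^(9/14)/(sin(b) + 1)^(9/14)


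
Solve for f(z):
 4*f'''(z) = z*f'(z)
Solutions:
 f(z) = C1 + Integral(C2*airyai(2^(1/3)*z/2) + C3*airybi(2^(1/3)*z/2), z)


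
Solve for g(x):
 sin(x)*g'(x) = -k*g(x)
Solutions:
 g(x) = C1*exp(k*(-log(cos(x) - 1) + log(cos(x) + 1))/2)


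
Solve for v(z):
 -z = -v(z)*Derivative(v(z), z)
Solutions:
 v(z) = -sqrt(C1 + z^2)
 v(z) = sqrt(C1 + z^2)


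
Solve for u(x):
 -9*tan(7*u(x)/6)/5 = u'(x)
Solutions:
 u(x) = -6*asin(C1*exp(-21*x/10))/7 + 6*pi/7
 u(x) = 6*asin(C1*exp(-21*x/10))/7


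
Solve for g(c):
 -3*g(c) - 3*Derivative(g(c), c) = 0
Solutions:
 g(c) = C1*exp(-c)


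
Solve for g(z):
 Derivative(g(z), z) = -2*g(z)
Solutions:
 g(z) = C1*exp(-2*z)


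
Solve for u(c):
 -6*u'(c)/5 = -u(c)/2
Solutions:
 u(c) = C1*exp(5*c/12)


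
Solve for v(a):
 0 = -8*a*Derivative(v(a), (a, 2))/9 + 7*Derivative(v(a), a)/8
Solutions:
 v(a) = C1 + C2*a^(127/64)


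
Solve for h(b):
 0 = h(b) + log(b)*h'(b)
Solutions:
 h(b) = C1*exp(-li(b))


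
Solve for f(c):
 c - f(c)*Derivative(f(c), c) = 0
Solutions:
 f(c) = -sqrt(C1 + c^2)
 f(c) = sqrt(C1 + c^2)


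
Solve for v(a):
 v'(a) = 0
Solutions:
 v(a) = C1


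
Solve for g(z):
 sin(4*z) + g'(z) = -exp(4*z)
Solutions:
 g(z) = C1 - exp(4*z)/4 + cos(4*z)/4


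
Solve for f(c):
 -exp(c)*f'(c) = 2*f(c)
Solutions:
 f(c) = C1*exp(2*exp(-c))


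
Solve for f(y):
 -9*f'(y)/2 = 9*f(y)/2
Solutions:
 f(y) = C1*exp(-y)


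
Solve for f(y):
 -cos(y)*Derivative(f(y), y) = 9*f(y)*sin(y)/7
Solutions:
 f(y) = C1*cos(y)^(9/7)


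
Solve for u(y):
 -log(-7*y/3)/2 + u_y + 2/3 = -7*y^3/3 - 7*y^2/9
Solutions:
 u(y) = C1 - 7*y^4/12 - 7*y^3/27 + y*log(-y)/2 + y*(-7 - 3*log(3) + 3*log(7))/6


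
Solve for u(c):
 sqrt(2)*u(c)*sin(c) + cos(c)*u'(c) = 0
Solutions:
 u(c) = C1*cos(c)^(sqrt(2))


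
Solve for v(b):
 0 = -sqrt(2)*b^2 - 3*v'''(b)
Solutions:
 v(b) = C1 + C2*b + C3*b^2 - sqrt(2)*b^5/180


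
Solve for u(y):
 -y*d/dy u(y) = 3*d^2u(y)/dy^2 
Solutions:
 u(y) = C1 + C2*erf(sqrt(6)*y/6)


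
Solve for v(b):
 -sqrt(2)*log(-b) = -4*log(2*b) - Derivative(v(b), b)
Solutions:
 v(b) = C1 - b*(4 - sqrt(2))*log(b) + b*(-4*log(2) - sqrt(2) + 4 + sqrt(2)*I*pi)


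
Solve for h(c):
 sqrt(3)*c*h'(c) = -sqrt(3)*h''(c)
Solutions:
 h(c) = C1 + C2*erf(sqrt(2)*c/2)


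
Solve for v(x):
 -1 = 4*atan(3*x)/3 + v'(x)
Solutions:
 v(x) = C1 - 4*x*atan(3*x)/3 - x + 2*log(9*x^2 + 1)/9


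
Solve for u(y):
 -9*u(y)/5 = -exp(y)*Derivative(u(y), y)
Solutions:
 u(y) = C1*exp(-9*exp(-y)/5)


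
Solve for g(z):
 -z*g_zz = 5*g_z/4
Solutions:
 g(z) = C1 + C2/z^(1/4)


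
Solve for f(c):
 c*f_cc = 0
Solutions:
 f(c) = C1 + C2*c


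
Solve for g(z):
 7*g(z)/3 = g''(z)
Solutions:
 g(z) = C1*exp(-sqrt(21)*z/3) + C2*exp(sqrt(21)*z/3)


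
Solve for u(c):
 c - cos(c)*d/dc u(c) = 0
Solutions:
 u(c) = C1 + Integral(c/cos(c), c)


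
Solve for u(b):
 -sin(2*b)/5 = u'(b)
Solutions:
 u(b) = C1 + cos(2*b)/10


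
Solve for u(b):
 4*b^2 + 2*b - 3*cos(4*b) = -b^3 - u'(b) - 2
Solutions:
 u(b) = C1 - b^4/4 - 4*b^3/3 - b^2 - 2*b + 3*sin(4*b)/4


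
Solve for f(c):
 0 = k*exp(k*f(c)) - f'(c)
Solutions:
 f(c) = Piecewise((log(-1/(C1*k + c*k^2))/k, Ne(k, 0)), (nan, True))
 f(c) = Piecewise((C1 + c*k, Eq(k, 0)), (nan, True))


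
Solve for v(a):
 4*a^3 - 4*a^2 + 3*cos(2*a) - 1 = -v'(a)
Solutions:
 v(a) = C1 - a^4 + 4*a^3/3 + a - 3*sin(2*a)/2


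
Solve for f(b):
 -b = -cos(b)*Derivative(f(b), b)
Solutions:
 f(b) = C1 + Integral(b/cos(b), b)


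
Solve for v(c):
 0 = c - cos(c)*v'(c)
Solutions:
 v(c) = C1 + Integral(c/cos(c), c)


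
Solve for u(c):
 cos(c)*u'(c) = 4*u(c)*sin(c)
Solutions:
 u(c) = C1/cos(c)^4


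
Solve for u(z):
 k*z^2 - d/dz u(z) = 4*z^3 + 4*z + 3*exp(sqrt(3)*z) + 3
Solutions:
 u(z) = C1 + k*z^3/3 - z^4 - 2*z^2 - 3*z - sqrt(3)*exp(sqrt(3)*z)


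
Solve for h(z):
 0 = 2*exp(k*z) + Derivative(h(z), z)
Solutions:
 h(z) = C1 - 2*exp(k*z)/k


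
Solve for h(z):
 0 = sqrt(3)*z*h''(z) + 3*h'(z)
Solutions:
 h(z) = C1 + C2*z^(1 - sqrt(3))


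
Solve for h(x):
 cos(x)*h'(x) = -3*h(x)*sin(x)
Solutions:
 h(x) = C1*cos(x)^3


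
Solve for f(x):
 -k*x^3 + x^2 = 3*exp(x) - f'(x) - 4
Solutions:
 f(x) = C1 + k*x^4/4 - x^3/3 - 4*x + 3*exp(x)


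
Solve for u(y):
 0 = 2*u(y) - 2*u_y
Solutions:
 u(y) = C1*exp(y)


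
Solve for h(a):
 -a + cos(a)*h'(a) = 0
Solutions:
 h(a) = C1 + Integral(a/cos(a), a)


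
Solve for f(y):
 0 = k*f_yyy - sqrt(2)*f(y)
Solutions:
 f(y) = C1*exp(2^(1/6)*y*(1/k)^(1/3)) + C2*exp(2^(1/6)*y*(-1 + sqrt(3)*I)*(1/k)^(1/3)/2) + C3*exp(-2^(1/6)*y*(1 + sqrt(3)*I)*(1/k)^(1/3)/2)


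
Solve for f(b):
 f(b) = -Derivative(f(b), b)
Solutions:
 f(b) = C1*exp(-b)


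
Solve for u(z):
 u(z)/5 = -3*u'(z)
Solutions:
 u(z) = C1*exp(-z/15)


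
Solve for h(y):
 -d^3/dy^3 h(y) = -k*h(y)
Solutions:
 h(y) = C1*exp(k^(1/3)*y) + C2*exp(k^(1/3)*y*(-1 + sqrt(3)*I)/2) + C3*exp(-k^(1/3)*y*(1 + sqrt(3)*I)/2)


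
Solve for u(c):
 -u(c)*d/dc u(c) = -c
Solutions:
 u(c) = -sqrt(C1 + c^2)
 u(c) = sqrt(C1 + c^2)


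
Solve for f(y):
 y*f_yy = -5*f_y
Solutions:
 f(y) = C1 + C2/y^4


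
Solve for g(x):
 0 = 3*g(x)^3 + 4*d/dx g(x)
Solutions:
 g(x) = -sqrt(2)*sqrt(-1/(C1 - 3*x))
 g(x) = sqrt(2)*sqrt(-1/(C1 - 3*x))


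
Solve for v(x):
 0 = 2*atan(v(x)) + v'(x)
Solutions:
 Integral(1/atan(_y), (_y, v(x))) = C1 - 2*x


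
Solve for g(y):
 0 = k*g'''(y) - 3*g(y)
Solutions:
 g(y) = C1*exp(3^(1/3)*y*(1/k)^(1/3)) + C2*exp(y*(-3^(1/3) + 3^(5/6)*I)*(1/k)^(1/3)/2) + C3*exp(-y*(3^(1/3) + 3^(5/6)*I)*(1/k)^(1/3)/2)


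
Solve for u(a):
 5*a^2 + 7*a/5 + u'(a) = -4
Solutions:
 u(a) = C1 - 5*a^3/3 - 7*a^2/10 - 4*a


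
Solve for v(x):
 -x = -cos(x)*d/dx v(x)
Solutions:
 v(x) = C1 + Integral(x/cos(x), x)


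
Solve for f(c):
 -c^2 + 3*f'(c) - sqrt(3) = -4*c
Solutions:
 f(c) = C1 + c^3/9 - 2*c^2/3 + sqrt(3)*c/3


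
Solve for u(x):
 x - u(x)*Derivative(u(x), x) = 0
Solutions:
 u(x) = -sqrt(C1 + x^2)
 u(x) = sqrt(C1 + x^2)


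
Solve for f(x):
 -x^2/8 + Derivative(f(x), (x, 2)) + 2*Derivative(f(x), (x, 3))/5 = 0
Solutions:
 f(x) = C1 + C2*x + C3*exp(-5*x/2) + x^4/96 - x^3/60 + x^2/50


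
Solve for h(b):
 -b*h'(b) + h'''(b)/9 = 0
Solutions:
 h(b) = C1 + Integral(C2*airyai(3^(2/3)*b) + C3*airybi(3^(2/3)*b), b)


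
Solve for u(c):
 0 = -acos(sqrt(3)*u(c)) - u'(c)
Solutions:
 Integral(1/acos(sqrt(3)*_y), (_y, u(c))) = C1 - c


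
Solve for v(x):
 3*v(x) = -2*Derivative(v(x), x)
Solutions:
 v(x) = C1*exp(-3*x/2)


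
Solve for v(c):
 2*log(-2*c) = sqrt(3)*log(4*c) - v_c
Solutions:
 v(c) = C1 + c*(-2 + sqrt(3))*log(c) + c*(-sqrt(3) - 2*log(2) + 2 + 2*sqrt(3)*log(2) - 2*I*pi)


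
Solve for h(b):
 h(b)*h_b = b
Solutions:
 h(b) = -sqrt(C1 + b^2)
 h(b) = sqrt(C1 + b^2)


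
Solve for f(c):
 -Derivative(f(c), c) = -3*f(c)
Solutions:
 f(c) = C1*exp(3*c)


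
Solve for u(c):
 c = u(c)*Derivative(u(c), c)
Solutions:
 u(c) = -sqrt(C1 + c^2)
 u(c) = sqrt(C1 + c^2)


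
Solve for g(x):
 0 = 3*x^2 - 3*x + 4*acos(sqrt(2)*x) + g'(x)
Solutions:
 g(x) = C1 - x^3 + 3*x^2/2 - 4*x*acos(sqrt(2)*x) + 2*sqrt(2)*sqrt(1 - 2*x^2)


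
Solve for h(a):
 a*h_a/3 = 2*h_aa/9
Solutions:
 h(a) = C1 + C2*erfi(sqrt(3)*a/2)


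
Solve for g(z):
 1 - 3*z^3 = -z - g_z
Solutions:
 g(z) = C1 + 3*z^4/4 - z^2/2 - z


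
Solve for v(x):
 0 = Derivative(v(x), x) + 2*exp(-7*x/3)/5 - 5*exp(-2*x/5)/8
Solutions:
 v(x) = C1 + 6*exp(-7*x/3)/35 - 25*exp(-2*x/5)/16


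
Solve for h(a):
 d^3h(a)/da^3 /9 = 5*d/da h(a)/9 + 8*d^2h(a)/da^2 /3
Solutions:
 h(a) = C1 + C2*exp(a*(12 - sqrt(149))) + C3*exp(a*(12 + sqrt(149)))


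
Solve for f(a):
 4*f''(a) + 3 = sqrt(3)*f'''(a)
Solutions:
 f(a) = C1 + C2*a + C3*exp(4*sqrt(3)*a/3) - 3*a^2/8


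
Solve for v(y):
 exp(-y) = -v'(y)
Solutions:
 v(y) = C1 + exp(-y)


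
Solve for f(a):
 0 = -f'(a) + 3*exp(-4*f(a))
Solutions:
 f(a) = log(-I*(C1 + 12*a)^(1/4))
 f(a) = log(I*(C1 + 12*a)^(1/4))
 f(a) = log(-(C1 + 12*a)^(1/4))
 f(a) = log(C1 + 12*a)/4


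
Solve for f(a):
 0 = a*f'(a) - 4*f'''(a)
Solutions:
 f(a) = C1 + Integral(C2*airyai(2^(1/3)*a/2) + C3*airybi(2^(1/3)*a/2), a)


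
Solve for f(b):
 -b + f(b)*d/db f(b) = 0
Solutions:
 f(b) = -sqrt(C1 + b^2)
 f(b) = sqrt(C1 + b^2)


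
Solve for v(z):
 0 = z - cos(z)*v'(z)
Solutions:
 v(z) = C1 + Integral(z/cos(z), z)


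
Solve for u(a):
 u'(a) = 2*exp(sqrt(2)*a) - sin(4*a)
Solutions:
 u(a) = C1 + sqrt(2)*exp(sqrt(2)*a) + cos(4*a)/4


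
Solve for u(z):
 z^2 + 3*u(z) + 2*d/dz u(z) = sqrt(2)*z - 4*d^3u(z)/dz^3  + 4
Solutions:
 u(z) = C1*exp(-3^(1/3)*z*(-(27 + sqrt(753))^(1/3) + 2*3^(1/3)/(27 + sqrt(753))^(1/3))/12)*sin(3^(1/6)*z*(6/(27 + sqrt(753))^(1/3) + 3^(2/3)*(27 + sqrt(753))^(1/3))/12) + C2*exp(-3^(1/3)*z*(-(27 + sqrt(753))^(1/3) + 2*3^(1/3)/(27 + sqrt(753))^(1/3))/12)*cos(3^(1/6)*z*(6/(27 + sqrt(753))^(1/3) + 3^(2/3)*(27 + sqrt(753))^(1/3))/12) + C3*exp(3^(1/3)*z*(-(27 + sqrt(753))^(1/3) + 2*3^(1/3)/(27 + sqrt(753))^(1/3))/6) - z^2/3 + 4*z/9 + sqrt(2)*z/3 - 2*sqrt(2)/9 + 28/27


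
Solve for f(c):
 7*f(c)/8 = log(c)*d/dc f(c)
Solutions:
 f(c) = C1*exp(7*li(c)/8)


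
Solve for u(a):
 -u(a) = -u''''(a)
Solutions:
 u(a) = C1*exp(-a) + C2*exp(a) + C3*sin(a) + C4*cos(a)


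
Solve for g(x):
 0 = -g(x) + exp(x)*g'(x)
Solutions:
 g(x) = C1*exp(-exp(-x))


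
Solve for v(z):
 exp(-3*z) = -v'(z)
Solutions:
 v(z) = C1 + exp(-3*z)/3


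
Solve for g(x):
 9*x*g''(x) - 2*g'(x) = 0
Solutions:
 g(x) = C1 + C2*x^(11/9)


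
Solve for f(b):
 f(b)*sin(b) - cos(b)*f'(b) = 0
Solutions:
 f(b) = C1/cos(b)


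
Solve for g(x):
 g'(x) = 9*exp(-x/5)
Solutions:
 g(x) = C1 - 45*exp(-x/5)


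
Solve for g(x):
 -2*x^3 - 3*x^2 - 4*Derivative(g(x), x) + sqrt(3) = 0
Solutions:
 g(x) = C1 - x^4/8 - x^3/4 + sqrt(3)*x/4


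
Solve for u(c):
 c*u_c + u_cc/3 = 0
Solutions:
 u(c) = C1 + C2*erf(sqrt(6)*c/2)


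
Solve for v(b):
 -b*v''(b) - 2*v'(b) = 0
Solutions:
 v(b) = C1 + C2/b


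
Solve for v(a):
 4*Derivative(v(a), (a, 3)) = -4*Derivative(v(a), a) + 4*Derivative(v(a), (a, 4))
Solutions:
 v(a) = C1 + C2*exp(a*(-2^(2/3)*(3*sqrt(93) + 29)^(1/3) - 2*2^(1/3)/(3*sqrt(93) + 29)^(1/3) + 4)/12)*sin(2^(1/3)*sqrt(3)*a*(-2^(1/3)*(3*sqrt(93) + 29)^(1/3) + 2/(3*sqrt(93) + 29)^(1/3))/12) + C3*exp(a*(-2^(2/3)*(3*sqrt(93) + 29)^(1/3) - 2*2^(1/3)/(3*sqrt(93) + 29)^(1/3) + 4)/12)*cos(2^(1/3)*sqrt(3)*a*(-2^(1/3)*(3*sqrt(93) + 29)^(1/3) + 2/(3*sqrt(93) + 29)^(1/3))/12) + C4*exp(a*(2*2^(1/3)/(3*sqrt(93) + 29)^(1/3) + 2 + 2^(2/3)*(3*sqrt(93) + 29)^(1/3))/6)


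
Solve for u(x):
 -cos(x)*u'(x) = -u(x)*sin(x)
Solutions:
 u(x) = C1/cos(x)


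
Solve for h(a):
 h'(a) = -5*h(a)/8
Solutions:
 h(a) = C1*exp(-5*a/8)


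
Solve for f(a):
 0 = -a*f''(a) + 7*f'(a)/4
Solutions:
 f(a) = C1 + C2*a^(11/4)


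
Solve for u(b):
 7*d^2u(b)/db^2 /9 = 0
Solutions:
 u(b) = C1 + C2*b


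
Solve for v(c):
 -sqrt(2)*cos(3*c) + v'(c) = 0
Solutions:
 v(c) = C1 + sqrt(2)*sin(3*c)/3


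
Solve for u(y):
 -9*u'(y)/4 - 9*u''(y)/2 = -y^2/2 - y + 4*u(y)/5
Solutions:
 u(y) = 5*y^2/8 - 145*y/64 + (C1*sin(sqrt(415)*y/60) + C2*cos(sqrt(415)*y/60))*exp(-y/4) - 675/1024


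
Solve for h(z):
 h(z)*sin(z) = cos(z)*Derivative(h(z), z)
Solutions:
 h(z) = C1/cos(z)


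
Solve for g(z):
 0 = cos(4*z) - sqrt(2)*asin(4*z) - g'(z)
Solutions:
 g(z) = C1 - sqrt(2)*(z*asin(4*z) + sqrt(1 - 16*z^2)/4) + sin(4*z)/4


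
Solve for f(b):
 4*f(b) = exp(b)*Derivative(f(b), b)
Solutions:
 f(b) = C1*exp(-4*exp(-b))


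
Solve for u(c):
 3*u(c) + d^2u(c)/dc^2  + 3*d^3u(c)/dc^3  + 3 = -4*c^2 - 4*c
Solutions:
 u(c) = C1*exp(c*(-4 + 2*2^(1/3)/(27*sqrt(733) + 731)^(1/3) + 2^(2/3)*(27*sqrt(733) + 731)^(1/3))/36)*sin(2^(1/3)*sqrt(3)*c*(-2^(1/3)*(27*sqrt(733) + 731)^(1/3) + 2/(27*sqrt(733) + 731)^(1/3))/36) + C2*exp(c*(-4 + 2*2^(1/3)/(27*sqrt(733) + 731)^(1/3) + 2^(2/3)*(27*sqrt(733) + 731)^(1/3))/36)*cos(2^(1/3)*sqrt(3)*c*(-2^(1/3)*(27*sqrt(733) + 731)^(1/3) + 2/(27*sqrt(733) + 731)^(1/3))/36) + C3*exp(-c*(2*2^(1/3)/(27*sqrt(733) + 731)^(1/3) + 2 + 2^(2/3)*(27*sqrt(733) + 731)^(1/3))/18) - 4*c^2/3 - 4*c/3 - 1/9


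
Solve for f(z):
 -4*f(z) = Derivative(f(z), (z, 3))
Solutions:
 f(z) = C3*exp(-2^(2/3)*z) + (C1*sin(2^(2/3)*sqrt(3)*z/2) + C2*cos(2^(2/3)*sqrt(3)*z/2))*exp(2^(2/3)*z/2)


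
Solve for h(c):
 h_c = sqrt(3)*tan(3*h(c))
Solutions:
 h(c) = -asin(C1*exp(3*sqrt(3)*c))/3 + pi/3
 h(c) = asin(C1*exp(3*sqrt(3)*c))/3


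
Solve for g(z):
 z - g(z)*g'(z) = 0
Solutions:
 g(z) = -sqrt(C1 + z^2)
 g(z) = sqrt(C1 + z^2)


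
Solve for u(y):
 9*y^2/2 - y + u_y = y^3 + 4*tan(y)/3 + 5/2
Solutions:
 u(y) = C1 + y^4/4 - 3*y^3/2 + y^2/2 + 5*y/2 - 4*log(cos(y))/3


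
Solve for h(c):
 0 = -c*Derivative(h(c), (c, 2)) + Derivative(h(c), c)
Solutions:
 h(c) = C1 + C2*c^2


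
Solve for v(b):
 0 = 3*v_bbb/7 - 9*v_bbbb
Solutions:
 v(b) = C1 + C2*b + C3*b^2 + C4*exp(b/21)


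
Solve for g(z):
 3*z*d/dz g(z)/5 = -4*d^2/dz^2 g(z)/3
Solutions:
 g(z) = C1 + C2*erf(3*sqrt(10)*z/20)


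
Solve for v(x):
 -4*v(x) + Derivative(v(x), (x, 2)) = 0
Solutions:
 v(x) = C1*exp(-2*x) + C2*exp(2*x)


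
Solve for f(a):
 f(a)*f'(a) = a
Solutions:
 f(a) = -sqrt(C1 + a^2)
 f(a) = sqrt(C1 + a^2)


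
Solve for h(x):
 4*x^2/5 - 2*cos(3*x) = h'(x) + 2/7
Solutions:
 h(x) = C1 + 4*x^3/15 - 2*x/7 - 2*sin(3*x)/3


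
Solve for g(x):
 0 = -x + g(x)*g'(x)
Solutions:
 g(x) = -sqrt(C1 + x^2)
 g(x) = sqrt(C1 + x^2)


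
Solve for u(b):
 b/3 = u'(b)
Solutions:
 u(b) = C1 + b^2/6


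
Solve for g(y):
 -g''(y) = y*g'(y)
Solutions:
 g(y) = C1 + C2*erf(sqrt(2)*y/2)


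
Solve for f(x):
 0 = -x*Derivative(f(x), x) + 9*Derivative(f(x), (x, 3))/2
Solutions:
 f(x) = C1 + Integral(C2*airyai(6^(1/3)*x/3) + C3*airybi(6^(1/3)*x/3), x)


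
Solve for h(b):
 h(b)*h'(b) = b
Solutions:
 h(b) = -sqrt(C1 + b^2)
 h(b) = sqrt(C1 + b^2)


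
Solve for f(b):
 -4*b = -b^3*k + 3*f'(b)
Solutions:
 f(b) = C1 + b^4*k/12 - 2*b^2/3


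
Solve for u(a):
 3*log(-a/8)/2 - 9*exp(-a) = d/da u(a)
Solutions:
 u(a) = C1 + 3*a*log(-a)/2 + 3*a*(-3*log(2) - 1)/2 + 9*exp(-a)


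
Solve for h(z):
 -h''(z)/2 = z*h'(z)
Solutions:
 h(z) = C1 + C2*erf(z)


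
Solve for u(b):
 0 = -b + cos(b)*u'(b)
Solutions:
 u(b) = C1 + Integral(b/cos(b), b)


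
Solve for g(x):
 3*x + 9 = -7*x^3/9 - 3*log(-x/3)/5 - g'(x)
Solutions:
 g(x) = C1 - 7*x^4/36 - 3*x^2/2 - 3*x*log(-x)/5 + 3*x*(-14 + log(3))/5


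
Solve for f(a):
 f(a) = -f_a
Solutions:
 f(a) = C1*exp(-a)


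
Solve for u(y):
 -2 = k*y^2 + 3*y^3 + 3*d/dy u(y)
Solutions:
 u(y) = C1 - k*y^3/9 - y^4/4 - 2*y/3


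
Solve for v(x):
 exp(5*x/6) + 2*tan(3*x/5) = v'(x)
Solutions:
 v(x) = C1 + 6*exp(5*x/6)/5 - 10*log(cos(3*x/5))/3


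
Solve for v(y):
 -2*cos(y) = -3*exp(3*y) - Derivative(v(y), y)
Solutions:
 v(y) = C1 - exp(3*y) + 2*sin(y)


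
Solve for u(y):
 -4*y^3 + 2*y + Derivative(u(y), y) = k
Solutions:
 u(y) = C1 + k*y + y^4 - y^2


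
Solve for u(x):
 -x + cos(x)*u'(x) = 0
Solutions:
 u(x) = C1 + Integral(x/cos(x), x)


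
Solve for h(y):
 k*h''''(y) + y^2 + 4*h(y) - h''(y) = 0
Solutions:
 h(y) = C1*exp(-sqrt(2)*y*sqrt((1 - sqrt(1 - 16*k))/k)/2) + C2*exp(sqrt(2)*y*sqrt((1 - sqrt(1 - 16*k))/k)/2) + C3*exp(-sqrt(2)*y*sqrt((sqrt(1 - 16*k) + 1)/k)/2) + C4*exp(sqrt(2)*y*sqrt((sqrt(1 - 16*k) + 1)/k)/2) - y^2/4 - 1/8


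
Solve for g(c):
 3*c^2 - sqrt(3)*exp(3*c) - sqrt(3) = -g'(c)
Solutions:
 g(c) = C1 - c^3 + sqrt(3)*c + sqrt(3)*exp(3*c)/3


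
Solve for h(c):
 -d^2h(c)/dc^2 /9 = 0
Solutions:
 h(c) = C1 + C2*c


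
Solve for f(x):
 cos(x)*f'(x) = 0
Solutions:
 f(x) = C1


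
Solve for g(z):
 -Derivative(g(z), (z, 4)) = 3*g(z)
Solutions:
 g(z) = (C1*sin(sqrt(2)*3^(1/4)*z/2) + C2*cos(sqrt(2)*3^(1/4)*z/2))*exp(-sqrt(2)*3^(1/4)*z/2) + (C3*sin(sqrt(2)*3^(1/4)*z/2) + C4*cos(sqrt(2)*3^(1/4)*z/2))*exp(sqrt(2)*3^(1/4)*z/2)


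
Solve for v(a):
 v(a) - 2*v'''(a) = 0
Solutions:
 v(a) = C3*exp(2^(2/3)*a/2) + (C1*sin(2^(2/3)*sqrt(3)*a/4) + C2*cos(2^(2/3)*sqrt(3)*a/4))*exp(-2^(2/3)*a/4)


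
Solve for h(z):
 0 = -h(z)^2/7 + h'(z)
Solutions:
 h(z) = -7/(C1 + z)


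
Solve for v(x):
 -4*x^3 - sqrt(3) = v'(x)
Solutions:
 v(x) = C1 - x^4 - sqrt(3)*x


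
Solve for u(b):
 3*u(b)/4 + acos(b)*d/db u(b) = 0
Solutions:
 u(b) = C1*exp(-3*Integral(1/acos(b), b)/4)


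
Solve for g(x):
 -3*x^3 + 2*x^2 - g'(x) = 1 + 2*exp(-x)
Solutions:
 g(x) = C1 - 3*x^4/4 + 2*x^3/3 - x + 2*exp(-x)


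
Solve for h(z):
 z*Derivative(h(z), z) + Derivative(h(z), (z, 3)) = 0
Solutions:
 h(z) = C1 + Integral(C2*airyai(-z) + C3*airybi(-z), z)


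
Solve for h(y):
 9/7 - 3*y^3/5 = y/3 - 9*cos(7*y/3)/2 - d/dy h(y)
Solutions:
 h(y) = C1 + 3*y^4/20 + y^2/6 - 9*y/7 - 27*sin(7*y/3)/14


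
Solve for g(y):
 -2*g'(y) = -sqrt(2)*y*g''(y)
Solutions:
 g(y) = C1 + C2*y^(1 + sqrt(2))


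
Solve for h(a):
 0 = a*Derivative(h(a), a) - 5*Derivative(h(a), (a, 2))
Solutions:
 h(a) = C1 + C2*erfi(sqrt(10)*a/10)


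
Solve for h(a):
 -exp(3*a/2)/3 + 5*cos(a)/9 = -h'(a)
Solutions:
 h(a) = C1 + 2*exp(3*a/2)/9 - 5*sin(a)/9


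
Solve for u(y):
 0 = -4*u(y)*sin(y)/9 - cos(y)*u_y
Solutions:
 u(y) = C1*cos(y)^(4/9)


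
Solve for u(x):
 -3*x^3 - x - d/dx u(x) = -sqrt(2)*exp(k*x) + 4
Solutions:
 u(x) = C1 - 3*x^4/4 - x^2/2 - 4*x + sqrt(2)*exp(k*x)/k


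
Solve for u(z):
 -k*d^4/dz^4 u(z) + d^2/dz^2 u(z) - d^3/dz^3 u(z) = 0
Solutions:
 u(z) = C1 + C2*z + C3*exp(z*(sqrt(4*k + 1) - 1)/(2*k)) + C4*exp(-z*(sqrt(4*k + 1) + 1)/(2*k))


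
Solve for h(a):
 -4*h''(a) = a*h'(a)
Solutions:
 h(a) = C1 + C2*erf(sqrt(2)*a/4)


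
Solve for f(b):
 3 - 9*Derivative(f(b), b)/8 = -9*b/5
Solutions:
 f(b) = C1 + 4*b^2/5 + 8*b/3


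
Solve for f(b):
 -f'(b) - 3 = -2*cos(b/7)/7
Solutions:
 f(b) = C1 - 3*b + 2*sin(b/7)


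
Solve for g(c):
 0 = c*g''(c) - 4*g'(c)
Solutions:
 g(c) = C1 + C2*c^5


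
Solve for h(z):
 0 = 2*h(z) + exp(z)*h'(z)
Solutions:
 h(z) = C1*exp(2*exp(-z))


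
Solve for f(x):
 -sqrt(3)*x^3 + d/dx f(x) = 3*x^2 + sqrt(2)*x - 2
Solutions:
 f(x) = C1 + sqrt(3)*x^4/4 + x^3 + sqrt(2)*x^2/2 - 2*x


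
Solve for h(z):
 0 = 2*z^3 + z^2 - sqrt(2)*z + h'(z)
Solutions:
 h(z) = C1 - z^4/2 - z^3/3 + sqrt(2)*z^2/2


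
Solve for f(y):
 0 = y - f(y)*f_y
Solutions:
 f(y) = -sqrt(C1 + y^2)
 f(y) = sqrt(C1 + y^2)


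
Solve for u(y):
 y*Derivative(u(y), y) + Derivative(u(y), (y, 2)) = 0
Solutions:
 u(y) = C1 + C2*erf(sqrt(2)*y/2)


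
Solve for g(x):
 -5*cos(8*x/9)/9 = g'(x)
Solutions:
 g(x) = C1 - 5*sin(8*x/9)/8


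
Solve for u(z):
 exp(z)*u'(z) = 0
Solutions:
 u(z) = C1


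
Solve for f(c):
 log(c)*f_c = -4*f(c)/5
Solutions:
 f(c) = C1*exp(-4*li(c)/5)


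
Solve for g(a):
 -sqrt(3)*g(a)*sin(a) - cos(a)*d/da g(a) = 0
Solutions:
 g(a) = C1*cos(a)^(sqrt(3))


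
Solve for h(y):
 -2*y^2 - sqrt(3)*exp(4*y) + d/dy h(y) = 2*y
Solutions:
 h(y) = C1 + 2*y^3/3 + y^2 + sqrt(3)*exp(4*y)/4


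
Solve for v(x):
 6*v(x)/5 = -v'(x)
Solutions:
 v(x) = C1*exp(-6*x/5)


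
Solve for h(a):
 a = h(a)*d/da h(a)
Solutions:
 h(a) = -sqrt(C1 + a^2)
 h(a) = sqrt(C1 + a^2)


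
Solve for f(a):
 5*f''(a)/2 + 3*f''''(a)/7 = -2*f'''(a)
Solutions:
 f(a) = C1 + C2*a + (C3*sin(sqrt(14)*a/6) + C4*cos(sqrt(14)*a/6))*exp(-7*a/3)


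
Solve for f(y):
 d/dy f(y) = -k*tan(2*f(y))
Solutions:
 f(y) = -asin(C1*exp(-2*k*y))/2 + pi/2
 f(y) = asin(C1*exp(-2*k*y))/2


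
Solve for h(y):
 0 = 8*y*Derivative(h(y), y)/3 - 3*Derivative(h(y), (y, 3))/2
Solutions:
 h(y) = C1 + Integral(C2*airyai(2*6^(1/3)*y/3) + C3*airybi(2*6^(1/3)*y/3), y)


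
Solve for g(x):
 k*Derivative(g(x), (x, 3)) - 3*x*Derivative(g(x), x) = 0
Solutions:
 g(x) = C1 + Integral(C2*airyai(3^(1/3)*x*(1/k)^(1/3)) + C3*airybi(3^(1/3)*x*(1/k)^(1/3)), x)


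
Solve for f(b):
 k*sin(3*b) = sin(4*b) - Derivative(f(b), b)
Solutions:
 f(b) = C1 + k*cos(3*b)/3 - cos(4*b)/4


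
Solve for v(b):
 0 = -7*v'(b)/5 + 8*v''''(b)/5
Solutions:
 v(b) = C1 + C4*exp(7^(1/3)*b/2) + (C2*sin(sqrt(3)*7^(1/3)*b/4) + C3*cos(sqrt(3)*7^(1/3)*b/4))*exp(-7^(1/3)*b/4)


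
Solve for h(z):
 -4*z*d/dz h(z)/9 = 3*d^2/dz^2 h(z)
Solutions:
 h(z) = C1 + C2*erf(sqrt(6)*z/9)


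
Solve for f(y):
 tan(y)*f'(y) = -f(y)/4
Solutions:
 f(y) = C1/sin(y)^(1/4)


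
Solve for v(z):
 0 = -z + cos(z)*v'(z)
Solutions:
 v(z) = C1 + Integral(z/cos(z), z)


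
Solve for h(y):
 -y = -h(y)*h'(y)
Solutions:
 h(y) = -sqrt(C1 + y^2)
 h(y) = sqrt(C1 + y^2)


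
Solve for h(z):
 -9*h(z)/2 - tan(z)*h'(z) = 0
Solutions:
 h(z) = C1/sin(z)^(9/2)


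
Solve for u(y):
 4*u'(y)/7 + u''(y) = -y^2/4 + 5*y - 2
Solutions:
 u(y) = C1 + C2*exp(-4*y/7) - 7*y^3/48 + 329*y^2/64 - 2751*y/128


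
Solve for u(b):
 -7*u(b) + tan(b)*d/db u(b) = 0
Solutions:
 u(b) = C1*sin(b)^7


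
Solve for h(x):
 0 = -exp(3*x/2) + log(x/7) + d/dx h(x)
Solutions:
 h(x) = C1 - x*log(x) + x*(1 + log(7)) + 2*exp(3*x/2)/3


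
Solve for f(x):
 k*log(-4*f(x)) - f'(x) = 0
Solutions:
 Integral(1/(log(-_y) + 2*log(2)), (_y, f(x))) = C1 + k*x


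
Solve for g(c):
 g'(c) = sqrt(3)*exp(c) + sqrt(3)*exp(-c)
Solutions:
 g(c) = C1 + 2*sqrt(3)*sinh(c)


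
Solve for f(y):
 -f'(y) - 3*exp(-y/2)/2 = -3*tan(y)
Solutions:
 f(y) = C1 + 3*log(tan(y)^2 + 1)/2 + 3*exp(-y/2)


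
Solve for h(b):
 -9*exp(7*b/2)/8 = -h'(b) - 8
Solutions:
 h(b) = C1 - 8*b + 9*exp(7*b/2)/28


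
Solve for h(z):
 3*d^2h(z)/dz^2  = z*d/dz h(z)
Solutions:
 h(z) = C1 + C2*erfi(sqrt(6)*z/6)


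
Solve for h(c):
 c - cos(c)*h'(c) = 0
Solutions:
 h(c) = C1 + Integral(c/cos(c), c)


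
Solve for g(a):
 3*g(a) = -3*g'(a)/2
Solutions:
 g(a) = C1*exp(-2*a)


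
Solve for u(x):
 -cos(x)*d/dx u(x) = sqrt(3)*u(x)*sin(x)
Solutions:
 u(x) = C1*cos(x)^(sqrt(3))


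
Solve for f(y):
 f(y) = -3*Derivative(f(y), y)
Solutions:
 f(y) = C1*exp(-y/3)


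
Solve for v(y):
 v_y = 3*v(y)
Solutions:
 v(y) = C1*exp(3*y)


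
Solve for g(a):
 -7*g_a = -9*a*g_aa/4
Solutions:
 g(a) = C1 + C2*a^(37/9)


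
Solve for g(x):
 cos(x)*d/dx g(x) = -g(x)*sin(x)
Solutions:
 g(x) = C1*cos(x)


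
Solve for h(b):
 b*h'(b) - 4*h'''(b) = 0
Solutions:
 h(b) = C1 + Integral(C2*airyai(2^(1/3)*b/2) + C3*airybi(2^(1/3)*b/2), b)


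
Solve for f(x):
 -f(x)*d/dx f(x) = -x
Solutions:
 f(x) = -sqrt(C1 + x^2)
 f(x) = sqrt(C1 + x^2)


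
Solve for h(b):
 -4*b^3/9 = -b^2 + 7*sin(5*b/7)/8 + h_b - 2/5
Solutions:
 h(b) = C1 - b^4/9 + b^3/3 + 2*b/5 + 49*cos(5*b/7)/40


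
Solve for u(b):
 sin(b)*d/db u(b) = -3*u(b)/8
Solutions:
 u(b) = C1*(cos(b) + 1)^(3/16)/(cos(b) - 1)^(3/16)


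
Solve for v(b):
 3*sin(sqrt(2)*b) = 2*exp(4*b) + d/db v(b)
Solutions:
 v(b) = C1 - exp(4*b)/2 - 3*sqrt(2)*cos(sqrt(2)*b)/2


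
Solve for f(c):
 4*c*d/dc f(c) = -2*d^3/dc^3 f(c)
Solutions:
 f(c) = C1 + Integral(C2*airyai(-2^(1/3)*c) + C3*airybi(-2^(1/3)*c), c)


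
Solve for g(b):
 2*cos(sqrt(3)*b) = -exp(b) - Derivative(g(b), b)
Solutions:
 g(b) = C1 - exp(b) - 2*sqrt(3)*sin(sqrt(3)*b)/3


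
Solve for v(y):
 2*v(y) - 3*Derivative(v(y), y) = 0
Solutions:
 v(y) = C1*exp(2*y/3)


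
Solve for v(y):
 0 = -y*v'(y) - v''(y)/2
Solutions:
 v(y) = C1 + C2*erf(y)


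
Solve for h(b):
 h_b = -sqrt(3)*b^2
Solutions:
 h(b) = C1 - sqrt(3)*b^3/3


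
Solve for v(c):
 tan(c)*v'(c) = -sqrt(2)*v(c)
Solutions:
 v(c) = C1/sin(c)^(sqrt(2))


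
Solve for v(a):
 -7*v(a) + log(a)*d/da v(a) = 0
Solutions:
 v(a) = C1*exp(7*li(a))


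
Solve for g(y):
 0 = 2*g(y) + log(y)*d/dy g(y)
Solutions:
 g(y) = C1*exp(-2*li(y))


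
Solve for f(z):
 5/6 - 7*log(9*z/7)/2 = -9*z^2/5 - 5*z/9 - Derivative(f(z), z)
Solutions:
 f(z) = C1 - 3*z^3/5 - 5*z^2/18 + 7*z*log(z)/2 - 7*z*log(7)/2 - 13*z/3 + 7*z*log(3)


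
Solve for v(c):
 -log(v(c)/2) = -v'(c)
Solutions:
 Integral(1/(-log(_y) + log(2)), (_y, v(c))) = C1 - c


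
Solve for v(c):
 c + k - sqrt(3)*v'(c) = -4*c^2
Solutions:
 v(c) = C1 + 4*sqrt(3)*c^3/9 + sqrt(3)*c^2/6 + sqrt(3)*c*k/3


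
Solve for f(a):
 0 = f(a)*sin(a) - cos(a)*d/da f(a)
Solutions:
 f(a) = C1/cos(a)


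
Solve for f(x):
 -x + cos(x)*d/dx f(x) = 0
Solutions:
 f(x) = C1 + Integral(x/cos(x), x)


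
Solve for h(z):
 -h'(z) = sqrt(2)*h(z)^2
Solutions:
 h(z) = 1/(C1 + sqrt(2)*z)


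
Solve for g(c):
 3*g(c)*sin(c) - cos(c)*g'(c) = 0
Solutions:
 g(c) = C1/cos(c)^3


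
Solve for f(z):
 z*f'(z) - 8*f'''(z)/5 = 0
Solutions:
 f(z) = C1 + Integral(C2*airyai(5^(1/3)*z/2) + C3*airybi(5^(1/3)*z/2), z)


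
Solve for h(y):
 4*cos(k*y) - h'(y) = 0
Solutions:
 h(y) = C1 + 4*sin(k*y)/k


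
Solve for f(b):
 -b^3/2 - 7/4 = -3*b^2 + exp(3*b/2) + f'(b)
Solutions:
 f(b) = C1 - b^4/8 + b^3 - 7*b/4 - 2*exp(3*b/2)/3


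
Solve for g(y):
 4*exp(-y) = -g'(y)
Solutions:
 g(y) = C1 + 4*exp(-y)


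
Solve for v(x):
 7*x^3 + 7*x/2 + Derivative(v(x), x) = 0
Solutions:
 v(x) = C1 - 7*x^4/4 - 7*x^2/4


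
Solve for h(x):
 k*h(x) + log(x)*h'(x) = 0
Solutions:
 h(x) = C1*exp(-k*li(x))


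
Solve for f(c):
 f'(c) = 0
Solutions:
 f(c) = C1


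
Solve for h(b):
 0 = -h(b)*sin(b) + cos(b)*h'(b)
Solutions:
 h(b) = C1/cos(b)


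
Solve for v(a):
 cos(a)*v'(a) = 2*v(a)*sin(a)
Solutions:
 v(a) = C1/cos(a)^2


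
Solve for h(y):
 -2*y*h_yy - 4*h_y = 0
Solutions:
 h(y) = C1 + C2/y


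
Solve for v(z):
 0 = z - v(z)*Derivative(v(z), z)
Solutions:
 v(z) = -sqrt(C1 + z^2)
 v(z) = sqrt(C1 + z^2)


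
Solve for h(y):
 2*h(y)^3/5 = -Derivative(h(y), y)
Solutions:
 h(y) = -sqrt(10)*sqrt(-1/(C1 - 2*y))/2
 h(y) = sqrt(10)*sqrt(-1/(C1 - 2*y))/2


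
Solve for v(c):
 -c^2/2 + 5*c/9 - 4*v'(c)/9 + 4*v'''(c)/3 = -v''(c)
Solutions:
 v(c) = C1 + C2*exp(c*(-9 + sqrt(273))/24) + C3*exp(-c*(9 + sqrt(273))/24) - 3*c^3/8 - 61*c^2/32 - 981*c/64


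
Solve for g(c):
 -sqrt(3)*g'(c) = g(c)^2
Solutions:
 g(c) = 3/(C1 + sqrt(3)*c)


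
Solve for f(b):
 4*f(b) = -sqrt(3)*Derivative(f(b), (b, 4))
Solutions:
 f(b) = (C1*sin(3^(7/8)*b/3) + C2*cos(3^(7/8)*b/3))*exp(-3^(7/8)*b/3) + (C3*sin(3^(7/8)*b/3) + C4*cos(3^(7/8)*b/3))*exp(3^(7/8)*b/3)


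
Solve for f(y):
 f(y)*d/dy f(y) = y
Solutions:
 f(y) = -sqrt(C1 + y^2)
 f(y) = sqrt(C1 + y^2)


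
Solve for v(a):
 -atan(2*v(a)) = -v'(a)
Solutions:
 Integral(1/atan(2*_y), (_y, v(a))) = C1 + a


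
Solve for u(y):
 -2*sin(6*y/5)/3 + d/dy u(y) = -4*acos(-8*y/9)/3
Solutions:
 u(y) = C1 - 4*y*acos(-8*y/9)/3 - sqrt(81 - 64*y^2)/6 - 5*cos(6*y/5)/9


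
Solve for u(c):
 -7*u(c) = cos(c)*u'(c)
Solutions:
 u(c) = C1*sqrt(sin(c) - 1)*(sin(c)^3 - 3*sin(c)^2 + 3*sin(c) - 1)/(sqrt(sin(c) + 1)*(sin(c)^3 + 3*sin(c)^2 + 3*sin(c) + 1))


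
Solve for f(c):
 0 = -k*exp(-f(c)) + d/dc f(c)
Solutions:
 f(c) = log(C1 + c*k)


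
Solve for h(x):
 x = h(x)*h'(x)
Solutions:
 h(x) = -sqrt(C1 + x^2)
 h(x) = sqrt(C1 + x^2)


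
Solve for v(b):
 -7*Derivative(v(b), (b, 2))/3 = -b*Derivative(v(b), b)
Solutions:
 v(b) = C1 + C2*erfi(sqrt(42)*b/14)


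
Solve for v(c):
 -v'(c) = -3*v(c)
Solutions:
 v(c) = C1*exp(3*c)


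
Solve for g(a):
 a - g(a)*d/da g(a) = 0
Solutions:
 g(a) = -sqrt(C1 + a^2)
 g(a) = sqrt(C1 + a^2)


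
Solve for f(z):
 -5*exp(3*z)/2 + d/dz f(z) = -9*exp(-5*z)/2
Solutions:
 f(z) = C1 + 5*exp(3*z)/6 + 9*exp(-5*z)/10


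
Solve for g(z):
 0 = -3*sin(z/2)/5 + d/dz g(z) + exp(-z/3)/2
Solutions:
 g(z) = C1 - 6*cos(z/2)/5 + 3*exp(-z/3)/2


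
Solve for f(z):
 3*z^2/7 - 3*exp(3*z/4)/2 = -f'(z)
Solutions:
 f(z) = C1 - z^3/7 + 2*exp(3*z/4)


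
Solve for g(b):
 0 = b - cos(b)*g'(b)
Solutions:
 g(b) = C1 + Integral(b/cos(b), b)


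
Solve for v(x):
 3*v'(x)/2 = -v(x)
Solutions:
 v(x) = C1*exp(-2*x/3)


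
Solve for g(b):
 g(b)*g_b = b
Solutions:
 g(b) = -sqrt(C1 + b^2)
 g(b) = sqrt(C1 + b^2)


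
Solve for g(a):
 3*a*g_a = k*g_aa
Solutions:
 g(a) = C1 + C2*erf(sqrt(6)*a*sqrt(-1/k)/2)/sqrt(-1/k)


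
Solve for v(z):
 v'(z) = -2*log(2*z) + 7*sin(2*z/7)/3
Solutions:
 v(z) = C1 - 2*z*log(z) - 2*z*log(2) + 2*z - 49*cos(2*z/7)/6


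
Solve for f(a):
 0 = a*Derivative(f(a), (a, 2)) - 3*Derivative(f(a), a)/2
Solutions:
 f(a) = C1 + C2*a^(5/2)


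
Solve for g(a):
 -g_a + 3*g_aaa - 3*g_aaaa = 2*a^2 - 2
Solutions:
 g(a) = C1 + C2*exp(a*(2*2^(1/3)/(3*sqrt(5) + 7)^(1/3) + 2^(2/3)*(3*sqrt(5) + 7)^(1/3) + 4)/12)*sin(2^(1/3)*sqrt(3)*a*(-2^(1/3)*(3*sqrt(5) + 7)^(1/3) + 2/(3*sqrt(5) + 7)^(1/3))/12) + C3*exp(a*(2*2^(1/3)/(3*sqrt(5) + 7)^(1/3) + 2^(2/3)*(3*sqrt(5) + 7)^(1/3) + 4)/12)*cos(2^(1/3)*sqrt(3)*a*(-2^(1/3)*(3*sqrt(5) + 7)^(1/3) + 2/(3*sqrt(5) + 7)^(1/3))/12) + C4*exp(a*(-2^(2/3)*(3*sqrt(5) + 7)^(1/3) - 2*2^(1/3)/(3*sqrt(5) + 7)^(1/3) + 2)/6) - 2*a^3/3 - 10*a


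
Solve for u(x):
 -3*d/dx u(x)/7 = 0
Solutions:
 u(x) = C1


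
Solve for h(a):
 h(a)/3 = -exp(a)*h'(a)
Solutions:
 h(a) = C1*exp(exp(-a)/3)


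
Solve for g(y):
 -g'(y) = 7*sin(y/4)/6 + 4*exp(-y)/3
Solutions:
 g(y) = C1 + 14*cos(y/4)/3 + 4*exp(-y)/3


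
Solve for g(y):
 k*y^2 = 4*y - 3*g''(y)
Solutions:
 g(y) = C1 + C2*y - k*y^4/36 + 2*y^3/9


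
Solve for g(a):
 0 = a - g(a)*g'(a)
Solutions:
 g(a) = -sqrt(C1 + a^2)
 g(a) = sqrt(C1 + a^2)


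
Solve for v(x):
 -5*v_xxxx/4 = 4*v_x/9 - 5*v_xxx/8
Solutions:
 v(x) = C1 + C2*exp(x*(5*5^(1/3)/(8*sqrt(546) + 187)^(1/3) + 10 + 5^(2/3)*(8*sqrt(546) + 187)^(1/3))/60)*sin(sqrt(3)*5^(1/3)*x*(-5^(1/3)*(8*sqrt(546) + 187)^(1/3) + 5/(8*sqrt(546) + 187)^(1/3))/60) + C3*exp(x*(5*5^(1/3)/(8*sqrt(546) + 187)^(1/3) + 10 + 5^(2/3)*(8*sqrt(546) + 187)^(1/3))/60)*cos(sqrt(3)*5^(1/3)*x*(-5^(1/3)*(8*sqrt(546) + 187)^(1/3) + 5/(8*sqrt(546) + 187)^(1/3))/60) + C4*exp(x*(-5^(2/3)*(8*sqrt(546) + 187)^(1/3) - 5*5^(1/3)/(8*sqrt(546) + 187)^(1/3) + 5)/30)


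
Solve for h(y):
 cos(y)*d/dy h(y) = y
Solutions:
 h(y) = C1 + Integral(y/cos(y), y)


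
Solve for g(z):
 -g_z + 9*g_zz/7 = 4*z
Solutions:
 g(z) = C1 + C2*exp(7*z/9) - 2*z^2 - 36*z/7


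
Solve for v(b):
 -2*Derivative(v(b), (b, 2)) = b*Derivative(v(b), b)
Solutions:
 v(b) = C1 + C2*erf(b/2)


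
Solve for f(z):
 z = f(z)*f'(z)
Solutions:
 f(z) = -sqrt(C1 + z^2)
 f(z) = sqrt(C1 + z^2)


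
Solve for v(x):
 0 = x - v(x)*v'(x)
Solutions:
 v(x) = -sqrt(C1 + x^2)
 v(x) = sqrt(C1 + x^2)


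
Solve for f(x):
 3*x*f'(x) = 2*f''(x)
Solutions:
 f(x) = C1 + C2*erfi(sqrt(3)*x/2)


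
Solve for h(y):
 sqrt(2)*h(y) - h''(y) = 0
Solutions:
 h(y) = C1*exp(-2^(1/4)*y) + C2*exp(2^(1/4)*y)


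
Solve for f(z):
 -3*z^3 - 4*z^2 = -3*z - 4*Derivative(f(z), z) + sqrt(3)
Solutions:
 f(z) = C1 + 3*z^4/16 + z^3/3 - 3*z^2/8 + sqrt(3)*z/4


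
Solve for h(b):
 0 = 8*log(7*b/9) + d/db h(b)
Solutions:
 h(b) = C1 - 8*b*log(b) + b*log(43046721/5764801) + 8*b


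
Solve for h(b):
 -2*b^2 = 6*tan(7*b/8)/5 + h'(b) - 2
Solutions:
 h(b) = C1 - 2*b^3/3 + 2*b + 48*log(cos(7*b/8))/35


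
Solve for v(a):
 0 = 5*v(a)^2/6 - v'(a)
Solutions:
 v(a) = -6/(C1 + 5*a)


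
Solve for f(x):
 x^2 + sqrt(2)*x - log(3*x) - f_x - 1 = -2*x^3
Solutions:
 f(x) = C1 + x^4/2 + x^3/3 + sqrt(2)*x^2/2 - x*log(x) - x*log(3)


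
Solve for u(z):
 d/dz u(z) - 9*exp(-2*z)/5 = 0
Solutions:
 u(z) = C1 - 9*exp(-2*z)/10


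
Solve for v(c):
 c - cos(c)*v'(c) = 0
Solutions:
 v(c) = C1 + Integral(c/cos(c), c)


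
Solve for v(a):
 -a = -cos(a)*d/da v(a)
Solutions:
 v(a) = C1 + Integral(a/cos(a), a)


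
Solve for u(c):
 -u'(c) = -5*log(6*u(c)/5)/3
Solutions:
 3*Integral(1/(-log(_y) - log(6) + log(5)), (_y, u(c)))/5 = C1 - c


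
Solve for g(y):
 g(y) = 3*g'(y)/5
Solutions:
 g(y) = C1*exp(5*y/3)


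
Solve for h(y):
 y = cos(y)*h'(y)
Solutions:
 h(y) = C1 + Integral(y/cos(y), y)


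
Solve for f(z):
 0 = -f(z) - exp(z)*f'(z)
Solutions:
 f(z) = C1*exp(exp(-z))


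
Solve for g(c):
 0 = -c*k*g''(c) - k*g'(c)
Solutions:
 g(c) = C1 + C2*log(c)


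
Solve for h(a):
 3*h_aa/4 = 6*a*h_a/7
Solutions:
 h(a) = C1 + C2*erfi(2*sqrt(7)*a/7)


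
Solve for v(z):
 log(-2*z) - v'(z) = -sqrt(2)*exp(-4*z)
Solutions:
 v(z) = C1 + z*log(-z) + z*(-1 + log(2)) - sqrt(2)*exp(-4*z)/4


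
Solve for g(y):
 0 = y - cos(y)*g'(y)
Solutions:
 g(y) = C1 + Integral(y/cos(y), y)


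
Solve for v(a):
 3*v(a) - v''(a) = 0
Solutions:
 v(a) = C1*exp(-sqrt(3)*a) + C2*exp(sqrt(3)*a)


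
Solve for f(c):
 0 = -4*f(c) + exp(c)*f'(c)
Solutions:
 f(c) = C1*exp(-4*exp(-c))


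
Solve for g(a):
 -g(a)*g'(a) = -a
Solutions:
 g(a) = -sqrt(C1 + a^2)
 g(a) = sqrt(C1 + a^2)


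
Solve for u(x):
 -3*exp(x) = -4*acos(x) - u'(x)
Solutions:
 u(x) = C1 - 4*x*acos(x) + 4*sqrt(1 - x^2) + 3*exp(x)


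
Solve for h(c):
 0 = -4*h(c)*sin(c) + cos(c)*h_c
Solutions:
 h(c) = C1/cos(c)^4


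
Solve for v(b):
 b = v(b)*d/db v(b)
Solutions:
 v(b) = -sqrt(C1 + b^2)
 v(b) = sqrt(C1 + b^2)


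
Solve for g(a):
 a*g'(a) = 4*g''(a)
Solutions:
 g(a) = C1 + C2*erfi(sqrt(2)*a/4)


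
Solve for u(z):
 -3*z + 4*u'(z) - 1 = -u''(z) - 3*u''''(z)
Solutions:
 u(z) = C1 + C4*exp(-z) + 3*z^2/8 + z/16 + (C2*sin(sqrt(39)*z/6) + C3*cos(sqrt(39)*z/6))*exp(z/2)


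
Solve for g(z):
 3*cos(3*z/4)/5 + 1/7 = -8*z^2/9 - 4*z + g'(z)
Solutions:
 g(z) = C1 + 8*z^3/27 + 2*z^2 + z/7 + 4*sin(3*z/4)/5


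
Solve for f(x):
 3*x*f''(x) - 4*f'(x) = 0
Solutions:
 f(x) = C1 + C2*x^(7/3)


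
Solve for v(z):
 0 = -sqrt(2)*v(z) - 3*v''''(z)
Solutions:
 v(z) = (C1*sin(2^(5/8)*3^(3/4)*z/6) + C2*cos(2^(5/8)*3^(3/4)*z/6))*exp(-2^(5/8)*3^(3/4)*z/6) + (C3*sin(2^(5/8)*3^(3/4)*z/6) + C4*cos(2^(5/8)*3^(3/4)*z/6))*exp(2^(5/8)*3^(3/4)*z/6)


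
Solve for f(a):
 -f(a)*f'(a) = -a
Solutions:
 f(a) = -sqrt(C1 + a^2)
 f(a) = sqrt(C1 + a^2)


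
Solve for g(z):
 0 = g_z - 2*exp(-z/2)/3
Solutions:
 g(z) = C1 - 4*exp(-z/2)/3


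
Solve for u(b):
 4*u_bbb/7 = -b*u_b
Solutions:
 u(b) = C1 + Integral(C2*airyai(-14^(1/3)*b/2) + C3*airybi(-14^(1/3)*b/2), b)


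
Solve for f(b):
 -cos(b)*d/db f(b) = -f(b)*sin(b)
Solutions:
 f(b) = C1/cos(b)


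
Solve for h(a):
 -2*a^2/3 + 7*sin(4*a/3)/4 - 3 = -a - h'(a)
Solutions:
 h(a) = C1 + 2*a^3/9 - a^2/2 + 3*a + 21*cos(4*a/3)/16


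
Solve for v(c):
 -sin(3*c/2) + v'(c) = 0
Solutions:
 v(c) = C1 - 2*cos(3*c/2)/3


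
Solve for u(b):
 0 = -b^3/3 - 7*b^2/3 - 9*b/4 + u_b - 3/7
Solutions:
 u(b) = C1 + b^4/12 + 7*b^3/9 + 9*b^2/8 + 3*b/7


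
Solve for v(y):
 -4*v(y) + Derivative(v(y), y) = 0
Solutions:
 v(y) = C1*exp(4*y)


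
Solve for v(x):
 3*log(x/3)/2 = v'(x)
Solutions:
 v(x) = C1 + 3*x*log(x)/2 - 3*x*log(3)/2 - 3*x/2


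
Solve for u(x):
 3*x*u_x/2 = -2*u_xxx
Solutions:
 u(x) = C1 + Integral(C2*airyai(-6^(1/3)*x/2) + C3*airybi(-6^(1/3)*x/2), x)


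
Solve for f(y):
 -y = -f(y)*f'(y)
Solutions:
 f(y) = -sqrt(C1 + y^2)
 f(y) = sqrt(C1 + y^2)


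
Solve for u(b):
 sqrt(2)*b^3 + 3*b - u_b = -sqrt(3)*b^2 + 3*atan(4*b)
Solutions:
 u(b) = C1 + sqrt(2)*b^4/4 + sqrt(3)*b^3/3 + 3*b^2/2 - 3*b*atan(4*b) + 3*log(16*b^2 + 1)/8


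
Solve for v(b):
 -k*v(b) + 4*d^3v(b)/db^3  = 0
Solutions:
 v(b) = C1*exp(2^(1/3)*b*k^(1/3)/2) + C2*exp(2^(1/3)*b*k^(1/3)*(-1 + sqrt(3)*I)/4) + C3*exp(-2^(1/3)*b*k^(1/3)*(1 + sqrt(3)*I)/4)


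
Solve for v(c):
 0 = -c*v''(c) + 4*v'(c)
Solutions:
 v(c) = C1 + C2*c^5


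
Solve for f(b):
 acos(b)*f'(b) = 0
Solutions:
 f(b) = C1


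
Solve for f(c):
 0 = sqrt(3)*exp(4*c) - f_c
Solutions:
 f(c) = C1 + sqrt(3)*exp(4*c)/4


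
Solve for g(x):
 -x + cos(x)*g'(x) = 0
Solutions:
 g(x) = C1 + Integral(x/cos(x), x)


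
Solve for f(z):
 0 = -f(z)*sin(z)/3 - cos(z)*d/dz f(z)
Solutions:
 f(z) = C1*cos(z)^(1/3)


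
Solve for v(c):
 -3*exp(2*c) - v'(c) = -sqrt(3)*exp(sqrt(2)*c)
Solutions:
 v(c) = C1 - 3*exp(2*c)/2 + sqrt(6)*exp(sqrt(2)*c)/2


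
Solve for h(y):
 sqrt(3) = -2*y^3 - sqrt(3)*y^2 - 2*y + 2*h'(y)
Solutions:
 h(y) = C1 + y^4/4 + sqrt(3)*y^3/6 + y^2/2 + sqrt(3)*y/2


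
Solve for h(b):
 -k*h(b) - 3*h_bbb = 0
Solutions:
 h(b) = C1*exp(3^(2/3)*b*(-k)^(1/3)/3) + C2*exp(b*(-k)^(1/3)*(-3^(2/3) + 3*3^(1/6)*I)/6) + C3*exp(-b*(-k)^(1/3)*(3^(2/3) + 3*3^(1/6)*I)/6)


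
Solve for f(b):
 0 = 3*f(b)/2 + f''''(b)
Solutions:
 f(b) = (C1*sin(6^(1/4)*b/2) + C2*cos(6^(1/4)*b/2))*exp(-6^(1/4)*b/2) + (C3*sin(6^(1/4)*b/2) + C4*cos(6^(1/4)*b/2))*exp(6^(1/4)*b/2)


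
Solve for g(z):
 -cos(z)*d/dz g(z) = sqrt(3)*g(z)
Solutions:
 g(z) = C1*(sin(z) - 1)^(sqrt(3)/2)/(sin(z) + 1)^(sqrt(3)/2)


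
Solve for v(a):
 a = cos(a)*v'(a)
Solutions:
 v(a) = C1 + Integral(a/cos(a), a)


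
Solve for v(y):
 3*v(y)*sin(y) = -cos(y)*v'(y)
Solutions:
 v(y) = C1*cos(y)^3


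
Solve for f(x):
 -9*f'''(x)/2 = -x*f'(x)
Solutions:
 f(x) = C1 + Integral(C2*airyai(6^(1/3)*x/3) + C3*airybi(6^(1/3)*x/3), x)


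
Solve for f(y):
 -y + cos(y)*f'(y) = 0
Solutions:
 f(y) = C1 + Integral(y/cos(y), y)


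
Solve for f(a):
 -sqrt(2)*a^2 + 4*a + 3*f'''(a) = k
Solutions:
 f(a) = C1 + C2*a + C3*a^2 + sqrt(2)*a^5/180 - a^4/18 + a^3*k/18


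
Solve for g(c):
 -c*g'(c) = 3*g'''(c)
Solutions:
 g(c) = C1 + Integral(C2*airyai(-3^(2/3)*c/3) + C3*airybi(-3^(2/3)*c/3), c)


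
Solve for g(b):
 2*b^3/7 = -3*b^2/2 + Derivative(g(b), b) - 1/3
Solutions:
 g(b) = C1 + b^4/14 + b^3/2 + b/3


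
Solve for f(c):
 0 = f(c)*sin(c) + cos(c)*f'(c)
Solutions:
 f(c) = C1*cos(c)


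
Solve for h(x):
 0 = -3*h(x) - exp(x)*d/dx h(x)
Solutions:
 h(x) = C1*exp(3*exp(-x))


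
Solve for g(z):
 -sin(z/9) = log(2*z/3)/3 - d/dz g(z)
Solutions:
 g(z) = C1 + z*log(z)/3 - z*log(3)/3 - z/3 + z*log(2)/3 - 9*cos(z/9)


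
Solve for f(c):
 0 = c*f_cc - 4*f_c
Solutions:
 f(c) = C1 + C2*c^5


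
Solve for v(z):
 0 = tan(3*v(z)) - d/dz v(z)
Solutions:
 v(z) = -asin(C1*exp(3*z))/3 + pi/3
 v(z) = asin(C1*exp(3*z))/3
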